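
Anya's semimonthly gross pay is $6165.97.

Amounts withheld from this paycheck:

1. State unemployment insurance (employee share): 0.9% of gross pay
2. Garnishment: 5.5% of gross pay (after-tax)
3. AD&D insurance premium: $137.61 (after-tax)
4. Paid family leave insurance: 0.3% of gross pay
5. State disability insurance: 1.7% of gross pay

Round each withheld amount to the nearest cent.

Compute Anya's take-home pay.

State disability insurance: $6165.97 × 0.017 = $104.82
Paid family leave insurance: $6165.97 × 0.003 = $18.50
State unemployment insurance (employee share): $6165.97 × 0.009 = $55.49
AD&D insurance premium: $137.61
Garnishment: $6165.97 × 0.055 = $339.13
Total deductions = $104.82 + $18.50 + $55.49 + $137.61 + $339.13 = $655.55
Net pay = $6165.97 − $655.55 = $5510.42

$5510.42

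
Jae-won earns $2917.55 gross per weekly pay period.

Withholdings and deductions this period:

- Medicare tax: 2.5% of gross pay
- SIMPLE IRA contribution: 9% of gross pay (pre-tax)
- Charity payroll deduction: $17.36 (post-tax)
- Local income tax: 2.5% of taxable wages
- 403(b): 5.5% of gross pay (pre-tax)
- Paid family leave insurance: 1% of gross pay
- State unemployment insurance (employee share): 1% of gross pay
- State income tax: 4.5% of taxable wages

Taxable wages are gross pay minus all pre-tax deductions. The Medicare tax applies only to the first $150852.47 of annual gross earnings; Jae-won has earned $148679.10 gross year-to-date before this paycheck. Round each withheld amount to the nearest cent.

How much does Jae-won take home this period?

SIMPLE IRA contribution: $2917.55 × 0.09 = $262.58
403(b): $2917.55 × 0.055 = $160.47
Pre-tax total = $262.58 + $160.47 = $423.05
Taxable wages = $2917.55 − $423.05 = $2494.50
State income tax: $2494.50 × 0.045 = $112.25
Local income tax: $2494.50 × 0.025 = $62.36
Medicare tax: only $150852.47 − $148679.10 = $2173.37 of this check is subject → $2173.37 × 0.025 = $54.33
Paid family leave insurance: $2917.55 × 0.01 = $29.18
State unemployment insurance (employee share): $2917.55 × 0.01 = $29.18
Charity payroll deduction: $17.36
Total deductions = $262.58 + $160.47 + $112.25 + $62.36 + $54.33 + $29.18 + $29.18 + $17.36 = $727.71
Net pay = $2917.55 − $727.71 = $2189.84

$2189.84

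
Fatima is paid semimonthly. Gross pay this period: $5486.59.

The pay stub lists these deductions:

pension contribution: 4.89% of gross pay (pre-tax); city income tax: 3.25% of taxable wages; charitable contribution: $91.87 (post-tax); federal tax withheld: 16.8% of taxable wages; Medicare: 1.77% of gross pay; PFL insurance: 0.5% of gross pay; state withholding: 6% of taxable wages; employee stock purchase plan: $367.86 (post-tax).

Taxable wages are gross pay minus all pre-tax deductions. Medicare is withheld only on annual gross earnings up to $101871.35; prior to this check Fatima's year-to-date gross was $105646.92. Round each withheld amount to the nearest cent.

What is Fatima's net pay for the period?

$3371.78

Pension contribution: $5486.59 × 0.0489 = $268.29
Taxable wages = $5486.59 − $268.29 = $5218.30
Federal tax withheld: $5218.30 × 0.168 = $876.67
State withholding: $5218.30 × 0.06 = $313.10
City income tax: $5218.30 × 0.0325 = $169.59
Medicare: annual cap $101871.35 already reached (YTD $105646.92), so $0.00
PFL insurance: $5486.59 × 0.005 = $27.43
Employee stock purchase plan: $367.86
Charitable contribution: $91.87
Total deductions = $268.29 + $876.67 + $313.10 + $169.59 + $0.00 + $27.43 + $367.86 + $91.87 = $2114.81
Net pay = $5486.59 − $2114.81 = $3371.78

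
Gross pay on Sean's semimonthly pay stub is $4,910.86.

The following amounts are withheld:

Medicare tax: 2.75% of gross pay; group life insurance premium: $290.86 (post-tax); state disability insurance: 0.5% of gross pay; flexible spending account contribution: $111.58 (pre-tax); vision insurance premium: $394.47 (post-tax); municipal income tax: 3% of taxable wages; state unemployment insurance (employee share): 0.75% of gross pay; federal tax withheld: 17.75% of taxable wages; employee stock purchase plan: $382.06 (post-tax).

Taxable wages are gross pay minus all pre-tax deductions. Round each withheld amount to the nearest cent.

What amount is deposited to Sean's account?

Flexible spending account contribution: $111.58
Taxable wages = $4,910.86 − $111.58 = $4,799.28
Federal tax withheld: $4,799.28 × 0.1775 = $851.87
Municipal income tax: $4,799.28 × 0.03 = $143.98
Medicare tax: $4,910.86 × 0.0275 = $135.05
State unemployment insurance (employee share): $4,910.86 × 0.0075 = $36.83
State disability insurance: $4,910.86 × 0.005 = $24.55
Employee stock purchase plan: $382.06
Vision insurance premium: $394.47
Group life insurance premium: $290.86
Total deductions = $111.58 + $851.87 + $143.98 + $135.05 + $36.83 + $24.55 + $382.06 + $394.47 + $290.86 = $2,371.25
Net pay = $4,910.86 − $2,371.25 = $2,539.61

$2,539.61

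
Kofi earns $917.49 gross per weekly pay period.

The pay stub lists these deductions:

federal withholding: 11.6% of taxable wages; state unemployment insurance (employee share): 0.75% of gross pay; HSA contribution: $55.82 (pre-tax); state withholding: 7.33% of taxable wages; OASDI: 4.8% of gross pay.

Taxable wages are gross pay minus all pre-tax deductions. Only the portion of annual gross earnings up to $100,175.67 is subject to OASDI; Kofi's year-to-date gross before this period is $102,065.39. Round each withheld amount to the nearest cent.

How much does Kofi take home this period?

$691.68

HSA contribution: $55.82
Taxable wages = $917.49 − $55.82 = $861.67
State withholding: $861.67 × 0.0733 = $63.16
Federal withholding: $861.67 × 0.116 = $99.95
State unemployment insurance (employee share): $917.49 × 0.0075 = $6.88
OASDI: annual cap $100,175.67 already reached (YTD $102,065.39), so $0.00
Total deductions = $55.82 + $63.16 + $99.95 + $6.88 + $0.00 = $225.81
Net pay = $917.49 − $225.81 = $691.68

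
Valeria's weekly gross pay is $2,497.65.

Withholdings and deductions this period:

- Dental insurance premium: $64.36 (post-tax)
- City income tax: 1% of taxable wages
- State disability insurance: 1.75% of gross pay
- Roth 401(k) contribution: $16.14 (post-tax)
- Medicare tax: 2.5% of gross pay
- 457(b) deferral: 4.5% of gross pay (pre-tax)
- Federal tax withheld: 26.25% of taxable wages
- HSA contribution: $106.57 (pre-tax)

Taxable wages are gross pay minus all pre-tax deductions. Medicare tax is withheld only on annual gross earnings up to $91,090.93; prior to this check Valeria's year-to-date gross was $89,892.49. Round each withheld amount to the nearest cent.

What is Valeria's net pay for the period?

HSA contribution: $106.57
457(b) deferral: $2,497.65 × 0.045 = $112.39
Pre-tax total = $106.57 + $112.39 = $218.96
Taxable wages = $2,497.65 − $218.96 = $2,278.69
City income tax: $2,278.69 × 0.01 = $22.79
Federal tax withheld: $2,278.69 × 0.2625 = $598.16
State disability insurance: $2,497.65 × 0.0175 = $43.71
Medicare tax: only $91,090.93 − $89,892.49 = $1,198.44 of this check is subject → $1,198.44 × 0.025 = $29.96
Roth 401(k) contribution: $16.14
Dental insurance premium: $64.36
Total deductions = $106.57 + $112.39 + $22.79 + $598.16 + $43.71 + $29.96 + $16.14 + $64.36 = $994.08
Net pay = $2,497.65 − $994.08 = $1,503.57

$1,503.57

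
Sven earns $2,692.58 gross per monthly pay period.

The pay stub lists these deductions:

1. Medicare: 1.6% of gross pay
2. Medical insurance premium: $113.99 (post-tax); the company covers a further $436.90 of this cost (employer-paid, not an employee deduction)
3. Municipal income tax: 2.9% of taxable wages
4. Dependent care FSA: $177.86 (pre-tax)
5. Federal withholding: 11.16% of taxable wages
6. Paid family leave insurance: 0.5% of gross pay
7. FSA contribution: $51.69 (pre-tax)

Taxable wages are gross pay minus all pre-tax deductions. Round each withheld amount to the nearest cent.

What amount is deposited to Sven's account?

$1,946.20

FSA contribution: $51.69
Dependent care FSA: $177.86
Pre-tax total = $51.69 + $177.86 = $229.55
Taxable wages = $2,692.58 − $229.55 = $2,463.03
Municipal income tax: $2,463.03 × 0.029 = $71.43
Federal withholding: $2,463.03 × 0.1116 = $274.87
Paid family leave insurance: $2,692.58 × 0.005 = $13.46
Medicare: $2,692.58 × 0.016 = $43.08
Medical insurance premium: $113.99
(Employer's $436.90 toward medical insurance premium is not withheld from the employee.)
Total deductions = $51.69 + $177.86 + $71.43 + $274.87 + $13.46 + $43.08 + $113.99 = $746.38
Net pay = $2,692.58 − $746.38 = $1,946.20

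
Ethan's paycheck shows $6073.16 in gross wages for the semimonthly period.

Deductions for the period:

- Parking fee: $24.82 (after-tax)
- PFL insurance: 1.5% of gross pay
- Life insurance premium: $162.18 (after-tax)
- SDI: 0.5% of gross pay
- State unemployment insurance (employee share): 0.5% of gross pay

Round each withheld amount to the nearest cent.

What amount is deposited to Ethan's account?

SDI: $6073.16 × 0.005 = $30.37
State unemployment insurance (employee share): $6073.16 × 0.005 = $30.37
PFL insurance: $6073.16 × 0.015 = $91.10
Parking fee: $24.82
Life insurance premium: $162.18
Total deductions = $30.37 + $30.37 + $91.10 + $24.82 + $162.18 = $338.84
Net pay = $6073.16 − $338.84 = $5734.32

$5734.32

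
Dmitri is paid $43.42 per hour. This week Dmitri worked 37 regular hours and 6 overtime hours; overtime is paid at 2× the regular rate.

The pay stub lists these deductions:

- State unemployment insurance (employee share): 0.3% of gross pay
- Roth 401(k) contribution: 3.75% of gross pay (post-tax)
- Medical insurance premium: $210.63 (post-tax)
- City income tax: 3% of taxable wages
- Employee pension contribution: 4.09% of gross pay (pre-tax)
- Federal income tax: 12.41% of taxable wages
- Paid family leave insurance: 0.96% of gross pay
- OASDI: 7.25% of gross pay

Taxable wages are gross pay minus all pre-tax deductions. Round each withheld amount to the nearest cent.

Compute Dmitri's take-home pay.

$1,254.65

Regular pay: 37 × $43.42 = $1,606.54
Overtime pay: 6 × $43.42 × 2 = $521.04
Gross pay = $1,606.54 + $521.04 = $2,127.58
Employee pension contribution: $2,127.58 × 0.0409 = $87.02
Taxable wages = $2,127.58 − $87.02 = $2,040.56
Federal income tax: $2,040.56 × 0.1241 = $253.23
City income tax: $2,040.56 × 0.03 = $61.22
State unemployment insurance (employee share): $2,127.58 × 0.003 = $6.38
Paid family leave insurance: $2,127.58 × 0.0096 = $20.42
OASDI: $2,127.58 × 0.0725 = $154.25
Medical insurance premium: $210.63
Roth 401(k) contribution: $2,127.58 × 0.0375 = $79.78
Total deductions = $87.02 + $253.23 + $61.22 + $6.38 + $20.42 + $154.25 + $210.63 + $79.78 = $872.93
Net pay = $2,127.58 − $872.93 = $1,254.65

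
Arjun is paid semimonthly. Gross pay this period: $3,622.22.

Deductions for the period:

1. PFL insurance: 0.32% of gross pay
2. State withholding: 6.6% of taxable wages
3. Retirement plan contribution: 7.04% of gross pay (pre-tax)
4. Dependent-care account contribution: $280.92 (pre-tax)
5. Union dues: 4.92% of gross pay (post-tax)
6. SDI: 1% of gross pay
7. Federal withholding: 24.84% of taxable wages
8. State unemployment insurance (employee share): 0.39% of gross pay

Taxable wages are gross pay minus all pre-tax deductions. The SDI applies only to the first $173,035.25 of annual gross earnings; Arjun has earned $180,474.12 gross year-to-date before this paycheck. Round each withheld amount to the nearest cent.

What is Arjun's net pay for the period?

$1,912.03

Retirement plan contribution: $3,622.22 × 0.0704 = $255.00
Dependent-care account contribution: $280.92
Pre-tax total = $255.00 + $280.92 = $535.92
Taxable wages = $3,622.22 − $535.92 = $3,086.30
State withholding: $3,086.30 × 0.066 = $203.70
Federal withholding: $3,086.30 × 0.2484 = $766.64
State unemployment insurance (employee share): $3,622.22 × 0.0039 = $14.13
SDI: annual cap $173,035.25 already reached (YTD $180,474.12), so $0.00
PFL insurance: $3,622.22 × 0.0032 = $11.59
Union dues: $3,622.22 × 0.0492 = $178.21
Total deductions = $255.00 + $280.92 + $203.70 + $766.64 + $14.13 + $0.00 + $11.59 + $178.21 = $1,710.19
Net pay = $3,622.22 − $1,710.19 = $1,912.03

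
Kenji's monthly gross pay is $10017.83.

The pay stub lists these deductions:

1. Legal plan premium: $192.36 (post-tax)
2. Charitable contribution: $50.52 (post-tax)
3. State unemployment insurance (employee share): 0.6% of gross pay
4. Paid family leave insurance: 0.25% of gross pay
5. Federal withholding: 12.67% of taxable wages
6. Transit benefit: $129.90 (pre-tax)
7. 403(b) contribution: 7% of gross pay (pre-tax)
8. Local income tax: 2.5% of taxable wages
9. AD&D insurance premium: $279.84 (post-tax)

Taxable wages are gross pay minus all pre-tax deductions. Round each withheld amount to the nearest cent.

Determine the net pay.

$7185.19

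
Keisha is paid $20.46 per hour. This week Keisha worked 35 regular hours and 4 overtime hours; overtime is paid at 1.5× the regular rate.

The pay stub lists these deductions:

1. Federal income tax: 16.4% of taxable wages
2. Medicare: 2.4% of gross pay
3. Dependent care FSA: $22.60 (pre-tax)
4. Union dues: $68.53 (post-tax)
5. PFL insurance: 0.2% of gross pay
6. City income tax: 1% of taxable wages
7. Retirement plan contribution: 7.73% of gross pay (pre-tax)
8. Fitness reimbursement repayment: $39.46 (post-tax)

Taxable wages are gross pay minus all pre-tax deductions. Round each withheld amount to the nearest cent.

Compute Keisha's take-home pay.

Regular pay: 35 × $20.46 = $716.10
Overtime pay: 4 × $20.46 × 1.5 = $122.76
Gross pay = $716.10 + $122.76 = $838.86
Dependent care FSA: $22.60
Retirement plan contribution: $838.86 × 0.0773 = $64.84
Pre-tax total = $22.60 + $64.84 = $87.44
Taxable wages = $838.86 − $87.44 = $751.42
Federal income tax: $751.42 × 0.164 = $123.23
City income tax: $751.42 × 0.01 = $7.51
PFL insurance: $838.86 × 0.002 = $1.68
Medicare: $838.86 × 0.024 = $20.13
Fitness reimbursement repayment: $39.46
Union dues: $68.53
Total deductions = $22.60 + $64.84 + $123.23 + $7.51 + $1.68 + $20.13 + $39.46 + $68.53 = $347.98
Net pay = $838.86 − $347.98 = $490.88

$490.88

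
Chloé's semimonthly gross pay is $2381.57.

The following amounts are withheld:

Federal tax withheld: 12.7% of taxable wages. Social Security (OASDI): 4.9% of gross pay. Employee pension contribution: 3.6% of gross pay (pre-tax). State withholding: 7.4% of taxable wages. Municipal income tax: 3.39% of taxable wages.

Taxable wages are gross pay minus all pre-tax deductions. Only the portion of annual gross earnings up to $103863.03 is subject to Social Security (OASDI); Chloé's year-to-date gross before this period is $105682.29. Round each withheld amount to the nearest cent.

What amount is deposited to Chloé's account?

$1756.54

Employee pension contribution: $2381.57 × 0.036 = $85.74
Taxable wages = $2381.57 − $85.74 = $2295.83
Municipal income tax: $2295.83 × 0.0339 = $77.83
State withholding: $2295.83 × 0.074 = $169.89
Federal tax withheld: $2295.83 × 0.127 = $291.57
Social Security (OASDI): annual cap $103863.03 already reached (YTD $105682.29), so $0.00
Total deductions = $85.74 + $77.83 + $169.89 + $291.57 + $0.00 = $625.03
Net pay = $2381.57 − $625.03 = $1756.54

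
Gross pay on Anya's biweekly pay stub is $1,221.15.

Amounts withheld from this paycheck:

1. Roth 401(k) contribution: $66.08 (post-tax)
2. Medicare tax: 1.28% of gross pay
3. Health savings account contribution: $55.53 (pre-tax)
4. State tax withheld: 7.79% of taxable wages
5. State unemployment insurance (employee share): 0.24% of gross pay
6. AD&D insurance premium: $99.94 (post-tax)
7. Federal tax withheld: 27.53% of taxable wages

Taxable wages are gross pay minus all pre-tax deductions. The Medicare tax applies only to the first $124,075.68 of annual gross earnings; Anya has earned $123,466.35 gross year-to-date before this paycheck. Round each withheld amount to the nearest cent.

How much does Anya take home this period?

$577.17

Health savings account contribution: $55.53
Taxable wages = $1,221.15 − $55.53 = $1,165.62
Federal tax withheld: $1,165.62 × 0.2753 = $320.90
State tax withheld: $1,165.62 × 0.0779 = $90.80
State unemployment insurance (employee share): $1,221.15 × 0.0024 = $2.93
Medicare tax: only $124,075.68 − $123,466.35 = $609.33 of this check is subject → $609.33 × 0.0128 = $7.80
AD&D insurance premium: $99.94
Roth 401(k) contribution: $66.08
Total deductions = $55.53 + $320.90 + $90.80 + $2.93 + $7.80 + $99.94 + $66.08 = $643.98
Net pay = $1,221.15 − $643.98 = $577.17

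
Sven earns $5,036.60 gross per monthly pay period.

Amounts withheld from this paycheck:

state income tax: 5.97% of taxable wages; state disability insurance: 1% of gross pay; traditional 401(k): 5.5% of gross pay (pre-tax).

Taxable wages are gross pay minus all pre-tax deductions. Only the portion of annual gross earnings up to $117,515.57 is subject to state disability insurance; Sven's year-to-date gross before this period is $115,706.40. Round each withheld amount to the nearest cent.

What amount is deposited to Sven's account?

Traditional 401(k): $5,036.60 × 0.055 = $277.01
Taxable wages = $5,036.60 − $277.01 = $4,759.59
State income tax: $4,759.59 × 0.0597 = $284.15
State disability insurance: only $117,515.57 − $115,706.40 = $1,809.17 of this check is subject → $1,809.17 × 0.01 = $18.09
Total deductions = $277.01 + $284.15 + $18.09 = $579.25
Net pay = $5,036.60 − $579.25 = $4,457.35

$4,457.35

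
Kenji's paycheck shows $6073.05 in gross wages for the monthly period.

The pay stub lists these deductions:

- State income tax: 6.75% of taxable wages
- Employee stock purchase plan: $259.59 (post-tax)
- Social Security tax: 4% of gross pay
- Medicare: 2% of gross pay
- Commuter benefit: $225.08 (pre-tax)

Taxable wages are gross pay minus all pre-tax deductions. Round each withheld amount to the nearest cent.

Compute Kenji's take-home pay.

Commuter benefit: $225.08
Taxable wages = $6073.05 − $225.08 = $5847.97
State income tax: $5847.97 × 0.0675 = $394.74
Medicare: $6073.05 × 0.02 = $121.46
Social Security tax: $6073.05 × 0.04 = $242.92
Employee stock purchase plan: $259.59
Total deductions = $225.08 + $394.74 + $121.46 + $242.92 + $259.59 = $1243.79
Net pay = $6073.05 − $1243.79 = $4829.26

$4829.26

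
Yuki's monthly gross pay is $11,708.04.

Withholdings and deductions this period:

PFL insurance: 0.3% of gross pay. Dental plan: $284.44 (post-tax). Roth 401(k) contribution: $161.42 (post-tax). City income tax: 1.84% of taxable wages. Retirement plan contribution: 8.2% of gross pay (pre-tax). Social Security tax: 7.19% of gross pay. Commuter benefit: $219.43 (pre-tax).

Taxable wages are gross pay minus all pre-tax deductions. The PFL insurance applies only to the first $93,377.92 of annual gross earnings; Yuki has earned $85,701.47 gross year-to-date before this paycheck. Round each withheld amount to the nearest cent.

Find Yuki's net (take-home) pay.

Commuter benefit: $219.43
Retirement plan contribution: $11,708.04 × 0.082 = $960.06
Pre-tax total = $219.43 + $960.06 = $1,179.49
Taxable wages = $11,708.04 − $1,179.49 = $10,528.55
City income tax: $10,528.55 × 0.0184 = $193.73
Social Security tax: $11,708.04 × 0.0719 = $841.81
PFL insurance: only $93,377.92 − $85,701.47 = $7,676.45 of this check is subject → $7,676.45 × 0.003 = $23.03
Roth 401(k) contribution: $161.42
Dental plan: $284.44
Total deductions = $219.43 + $960.06 + $193.73 + $841.81 + $23.03 + $161.42 + $284.44 = $2,683.92
Net pay = $11,708.04 − $2,683.92 = $9,024.12

$9,024.12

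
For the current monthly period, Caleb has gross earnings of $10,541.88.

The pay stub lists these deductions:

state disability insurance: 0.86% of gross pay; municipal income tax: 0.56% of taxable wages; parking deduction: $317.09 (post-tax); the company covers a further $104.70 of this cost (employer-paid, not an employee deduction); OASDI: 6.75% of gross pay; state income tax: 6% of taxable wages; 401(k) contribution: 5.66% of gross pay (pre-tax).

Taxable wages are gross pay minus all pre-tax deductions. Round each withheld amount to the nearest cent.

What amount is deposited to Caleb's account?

401(k) contribution: $10,541.88 × 0.0566 = $596.67
Taxable wages = $10,541.88 − $596.67 = $9,945.21
Municipal income tax: $9,945.21 × 0.0056 = $55.69
State income tax: $9,945.21 × 0.06 = $596.71
OASDI: $10,541.88 × 0.0675 = $711.58
State disability insurance: $10,541.88 × 0.0086 = $90.66
Parking deduction: $317.09
(Employer's $104.70 toward parking deduction is not withheld from the employee.)
Total deductions = $596.67 + $55.69 + $596.71 + $711.58 + $90.66 + $317.09 = $2,368.40
Net pay = $10,541.88 − $2,368.40 = $8,173.48

$8,173.48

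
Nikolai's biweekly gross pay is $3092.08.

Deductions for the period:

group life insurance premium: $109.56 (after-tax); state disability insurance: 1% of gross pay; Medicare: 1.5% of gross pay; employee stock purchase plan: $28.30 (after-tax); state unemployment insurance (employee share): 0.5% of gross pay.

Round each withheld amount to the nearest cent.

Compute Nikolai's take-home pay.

$2861.46

Medicare: $3092.08 × 0.015 = $46.38
State disability insurance: $3092.08 × 0.01 = $30.92
State unemployment insurance (employee share): $3092.08 × 0.005 = $15.46
Employee stock purchase plan: $28.30
Group life insurance premium: $109.56
Total deductions = $46.38 + $30.92 + $15.46 + $28.30 + $109.56 = $230.62
Net pay = $3092.08 − $230.62 = $2861.46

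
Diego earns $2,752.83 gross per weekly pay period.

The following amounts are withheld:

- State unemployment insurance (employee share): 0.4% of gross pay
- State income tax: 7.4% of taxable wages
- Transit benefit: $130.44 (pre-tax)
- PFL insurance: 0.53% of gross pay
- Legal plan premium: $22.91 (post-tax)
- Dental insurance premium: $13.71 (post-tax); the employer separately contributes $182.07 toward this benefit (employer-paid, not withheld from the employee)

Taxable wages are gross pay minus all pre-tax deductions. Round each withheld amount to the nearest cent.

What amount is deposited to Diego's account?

$2,366.11

Transit benefit: $130.44
Taxable wages = $2,752.83 − $130.44 = $2,622.39
State income tax: $2,622.39 × 0.074 = $194.06
PFL insurance: $2,752.83 × 0.0053 = $14.59
State unemployment insurance (employee share): $2,752.83 × 0.004 = $11.01
Dental insurance premium: $13.71
Legal plan premium: $22.91
(Employer's $182.07 toward dental insurance premium is not withheld from the employee.)
Total deductions = $130.44 + $194.06 + $14.59 + $11.01 + $13.71 + $22.91 = $386.72
Net pay = $2,752.83 − $386.72 = $2,366.11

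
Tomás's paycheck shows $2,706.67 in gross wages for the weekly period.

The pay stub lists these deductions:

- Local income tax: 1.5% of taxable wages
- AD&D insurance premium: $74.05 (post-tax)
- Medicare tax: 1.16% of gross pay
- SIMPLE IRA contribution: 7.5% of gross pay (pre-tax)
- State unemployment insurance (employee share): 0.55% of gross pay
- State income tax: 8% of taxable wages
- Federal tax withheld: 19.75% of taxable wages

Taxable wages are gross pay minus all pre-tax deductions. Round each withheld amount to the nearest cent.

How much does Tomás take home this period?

$1,651.01

SIMPLE IRA contribution: $2,706.67 × 0.075 = $203.00
Taxable wages = $2,706.67 − $203.00 = $2,503.67
Federal tax withheld: $2,503.67 × 0.1975 = $494.47
Local income tax: $2,503.67 × 0.015 = $37.56
State income tax: $2,503.67 × 0.08 = $200.29
Medicare tax: $2,706.67 × 0.0116 = $31.40
State unemployment insurance (employee share): $2,706.67 × 0.0055 = $14.89
AD&D insurance premium: $74.05
Total deductions = $203.00 + $494.47 + $37.56 + $200.29 + $31.40 + $14.89 + $74.05 = $1,055.66
Net pay = $2,706.67 − $1,055.66 = $1,651.01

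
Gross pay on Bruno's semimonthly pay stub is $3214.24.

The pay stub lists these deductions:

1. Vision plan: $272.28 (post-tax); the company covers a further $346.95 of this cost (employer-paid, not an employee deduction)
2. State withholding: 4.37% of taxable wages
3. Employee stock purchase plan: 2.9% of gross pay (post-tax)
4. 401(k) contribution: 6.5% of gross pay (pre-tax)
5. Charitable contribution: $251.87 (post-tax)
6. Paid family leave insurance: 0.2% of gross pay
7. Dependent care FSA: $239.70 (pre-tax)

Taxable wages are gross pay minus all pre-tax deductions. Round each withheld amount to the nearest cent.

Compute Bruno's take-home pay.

Dependent care FSA: $239.70
401(k) contribution: $3214.24 × 0.065 = $208.93
Pre-tax total = $239.70 + $208.93 = $448.63
Taxable wages = $3214.24 − $448.63 = $2765.61
State withholding: $2765.61 × 0.0437 = $120.86
Paid family leave insurance: $3214.24 × 0.002 = $6.43
Vision plan: $272.28
Charitable contribution: $251.87
Employee stock purchase plan: $3214.24 × 0.029 = $93.21
(Employer's $346.95 toward vision plan is not withheld from the employee.)
Total deductions = $239.70 + $208.93 + $120.86 + $6.43 + $272.28 + $251.87 + $93.21 = $1193.28
Net pay = $3214.24 − $1193.28 = $2020.96

$2020.96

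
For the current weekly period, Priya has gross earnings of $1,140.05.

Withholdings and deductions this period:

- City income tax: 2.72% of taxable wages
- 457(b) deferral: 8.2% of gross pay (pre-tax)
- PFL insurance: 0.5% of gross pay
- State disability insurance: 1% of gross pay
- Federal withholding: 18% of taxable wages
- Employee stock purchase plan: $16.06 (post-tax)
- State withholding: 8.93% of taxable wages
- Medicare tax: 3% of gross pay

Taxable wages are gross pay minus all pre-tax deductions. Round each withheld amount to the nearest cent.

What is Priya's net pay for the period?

$668.90

457(b) deferral: $1,140.05 × 0.082 = $93.48
Taxable wages = $1,140.05 − $93.48 = $1,046.57
Federal withholding: $1,046.57 × 0.18 = $188.38
State withholding: $1,046.57 × 0.0893 = $93.46
City income tax: $1,046.57 × 0.0272 = $28.47
PFL insurance: $1,140.05 × 0.005 = $5.70
Medicare tax: $1,140.05 × 0.03 = $34.20
State disability insurance: $1,140.05 × 0.01 = $11.40
Employee stock purchase plan: $16.06
Total deductions = $93.48 + $188.38 + $93.46 + $28.47 + $5.70 + $34.20 + $11.40 + $16.06 = $471.15
Net pay = $1,140.05 − $471.15 = $668.90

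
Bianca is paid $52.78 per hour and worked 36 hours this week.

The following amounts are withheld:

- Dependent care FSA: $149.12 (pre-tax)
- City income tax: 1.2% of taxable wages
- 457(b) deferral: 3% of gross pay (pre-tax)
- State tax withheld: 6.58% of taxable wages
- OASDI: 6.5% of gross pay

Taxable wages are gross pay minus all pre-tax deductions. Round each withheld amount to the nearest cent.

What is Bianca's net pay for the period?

$1438.66

Gross pay: 36 × $52.78 = $1900.08
Dependent care FSA: $149.12
457(b) deferral: $1900.08 × 0.03 = $57.00
Pre-tax total = $149.12 + $57.00 = $206.12
Taxable wages = $1900.08 − $206.12 = $1693.96
City income tax: $1693.96 × 0.012 = $20.33
State tax withheld: $1693.96 × 0.0658 = $111.46
OASDI: $1900.08 × 0.065 = $123.51
Total deductions = $149.12 + $57.00 + $20.33 + $111.46 + $123.51 = $461.42
Net pay = $1900.08 − $461.42 = $1438.66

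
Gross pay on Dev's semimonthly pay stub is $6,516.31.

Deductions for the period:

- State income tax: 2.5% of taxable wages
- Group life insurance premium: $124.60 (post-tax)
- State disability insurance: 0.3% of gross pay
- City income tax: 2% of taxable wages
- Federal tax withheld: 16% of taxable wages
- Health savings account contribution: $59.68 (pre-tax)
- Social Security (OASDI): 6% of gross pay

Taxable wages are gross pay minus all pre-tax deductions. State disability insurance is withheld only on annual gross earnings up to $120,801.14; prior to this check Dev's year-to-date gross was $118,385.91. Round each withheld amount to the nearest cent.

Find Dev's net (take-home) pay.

$4,610.19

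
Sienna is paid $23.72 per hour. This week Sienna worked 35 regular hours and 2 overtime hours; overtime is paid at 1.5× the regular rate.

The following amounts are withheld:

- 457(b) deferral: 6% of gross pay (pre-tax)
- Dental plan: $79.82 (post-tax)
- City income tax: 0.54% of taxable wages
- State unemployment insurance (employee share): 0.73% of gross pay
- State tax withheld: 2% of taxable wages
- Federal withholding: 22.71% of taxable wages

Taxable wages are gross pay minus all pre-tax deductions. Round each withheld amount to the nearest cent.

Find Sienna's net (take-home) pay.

$546.93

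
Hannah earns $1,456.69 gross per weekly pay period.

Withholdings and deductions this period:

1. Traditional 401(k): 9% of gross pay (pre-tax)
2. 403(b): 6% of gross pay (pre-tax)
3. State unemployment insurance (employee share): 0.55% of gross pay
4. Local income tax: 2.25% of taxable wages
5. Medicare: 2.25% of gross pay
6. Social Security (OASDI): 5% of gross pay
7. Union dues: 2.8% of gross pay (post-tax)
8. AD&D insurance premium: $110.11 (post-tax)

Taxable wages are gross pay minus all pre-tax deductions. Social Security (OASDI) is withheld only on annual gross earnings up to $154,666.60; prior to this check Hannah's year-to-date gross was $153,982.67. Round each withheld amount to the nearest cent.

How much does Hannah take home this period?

Traditional 401(k): $1,456.69 × 0.09 = $131.10
403(b): $1,456.69 × 0.06 = $87.40
Pre-tax total = $131.10 + $87.40 = $218.50
Taxable wages = $1,456.69 − $218.50 = $1,238.19
Local income tax: $1,238.19 × 0.0225 = $27.86
Social Security (OASDI): only $154,666.60 − $153,982.67 = $683.93 of this check is subject → $683.93 × 0.05 = $34.20
Medicare: $1,456.69 × 0.0225 = $32.78
State unemployment insurance (employee share): $1,456.69 × 0.0055 = $8.01
AD&D insurance premium: $110.11
Union dues: $1,456.69 × 0.028 = $40.79
Total deductions = $131.10 + $87.40 + $27.86 + $34.20 + $32.78 + $8.01 + $110.11 + $40.79 = $472.25
Net pay = $1,456.69 − $472.25 = $984.44

$984.44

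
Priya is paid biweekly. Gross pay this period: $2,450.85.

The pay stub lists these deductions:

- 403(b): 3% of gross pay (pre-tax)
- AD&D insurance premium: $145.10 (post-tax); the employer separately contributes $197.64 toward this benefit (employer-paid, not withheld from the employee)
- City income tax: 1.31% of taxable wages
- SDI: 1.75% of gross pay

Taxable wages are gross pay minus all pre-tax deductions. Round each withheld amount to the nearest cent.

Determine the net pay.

$2,158.19

403(b): $2,450.85 × 0.03 = $73.53
Taxable wages = $2,450.85 − $73.53 = $2,377.32
City income tax: $2,377.32 × 0.0131 = $31.14
SDI: $2,450.85 × 0.0175 = $42.89
AD&D insurance premium: $145.10
(Employer's $197.64 toward AD&D insurance premium is not withheld from the employee.)
Total deductions = $73.53 + $31.14 + $42.89 + $145.10 = $292.66
Net pay = $2,450.85 − $292.66 = $2,158.19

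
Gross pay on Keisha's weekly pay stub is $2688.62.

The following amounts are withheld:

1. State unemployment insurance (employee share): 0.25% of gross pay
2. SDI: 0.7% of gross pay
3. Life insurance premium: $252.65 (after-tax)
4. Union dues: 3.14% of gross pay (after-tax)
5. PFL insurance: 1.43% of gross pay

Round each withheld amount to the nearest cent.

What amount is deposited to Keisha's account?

PFL insurance: $2688.62 × 0.0143 = $38.45
State unemployment insurance (employee share): $2688.62 × 0.0025 = $6.72
SDI: $2688.62 × 0.007 = $18.82
Union dues: $2688.62 × 0.0314 = $84.42
Life insurance premium: $252.65
Total deductions = $38.45 + $6.72 + $18.82 + $84.42 + $252.65 = $401.06
Net pay = $2688.62 − $401.06 = $2287.56

$2287.56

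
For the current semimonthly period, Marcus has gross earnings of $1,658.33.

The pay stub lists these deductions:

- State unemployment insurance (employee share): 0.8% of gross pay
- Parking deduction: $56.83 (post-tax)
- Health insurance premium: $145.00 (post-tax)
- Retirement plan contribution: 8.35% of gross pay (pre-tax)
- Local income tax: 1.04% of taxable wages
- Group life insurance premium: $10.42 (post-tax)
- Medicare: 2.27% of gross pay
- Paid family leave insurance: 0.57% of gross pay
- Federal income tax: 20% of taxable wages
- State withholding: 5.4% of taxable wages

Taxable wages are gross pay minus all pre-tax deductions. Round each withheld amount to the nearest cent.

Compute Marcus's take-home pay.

Retirement plan contribution: $1,658.33 × 0.0835 = $138.47
Taxable wages = $1,658.33 − $138.47 = $1,519.86
State withholding: $1,519.86 × 0.054 = $82.07
Local income tax: $1,519.86 × 0.0104 = $15.81
Federal income tax: $1,519.86 × 0.2 = $303.97
State unemployment insurance (employee share): $1,658.33 × 0.008 = $13.27
Paid family leave insurance: $1,658.33 × 0.0057 = $9.45
Medicare: $1,658.33 × 0.0227 = $37.64
Parking deduction: $56.83
Health insurance premium: $145.00
Group life insurance premium: $10.42
Total deductions = $138.47 + $82.07 + $15.81 + $303.97 + $13.27 + $9.45 + $37.64 + $56.83 + $145.00 + $10.42 = $812.93
Net pay = $1,658.33 − $812.93 = $845.40

$845.40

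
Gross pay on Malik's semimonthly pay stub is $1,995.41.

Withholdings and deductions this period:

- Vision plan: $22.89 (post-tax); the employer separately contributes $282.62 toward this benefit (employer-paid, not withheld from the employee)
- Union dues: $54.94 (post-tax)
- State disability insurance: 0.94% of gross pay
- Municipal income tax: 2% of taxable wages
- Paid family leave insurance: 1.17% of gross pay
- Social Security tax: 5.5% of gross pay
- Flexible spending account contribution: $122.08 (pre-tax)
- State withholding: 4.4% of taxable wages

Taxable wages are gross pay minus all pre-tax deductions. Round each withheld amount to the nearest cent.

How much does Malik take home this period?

Flexible spending account contribution: $122.08
Taxable wages = $1,995.41 − $122.08 = $1,873.33
Municipal income tax: $1,873.33 × 0.02 = $37.47
State withholding: $1,873.33 × 0.044 = $82.43
Social Security tax: $1,995.41 × 0.055 = $109.75
Paid family leave insurance: $1,995.41 × 0.0117 = $23.35
State disability insurance: $1,995.41 × 0.0094 = $18.76
Vision plan: $22.89
Union dues: $54.94
(Employer's $282.62 toward vision plan is not withheld from the employee.)
Total deductions = $122.08 + $37.47 + $82.43 + $109.75 + $23.35 + $18.76 + $22.89 + $54.94 = $471.67
Net pay = $1,995.41 − $471.67 = $1,523.74

$1,523.74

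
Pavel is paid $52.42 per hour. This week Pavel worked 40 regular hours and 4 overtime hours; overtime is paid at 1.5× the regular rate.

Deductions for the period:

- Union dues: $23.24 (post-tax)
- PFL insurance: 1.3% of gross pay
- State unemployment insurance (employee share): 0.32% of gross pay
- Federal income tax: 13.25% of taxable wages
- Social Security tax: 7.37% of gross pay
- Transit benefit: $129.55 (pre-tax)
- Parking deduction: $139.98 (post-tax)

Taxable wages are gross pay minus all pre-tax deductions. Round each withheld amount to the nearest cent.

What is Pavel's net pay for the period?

Regular pay: 40 × $52.42 = $2,096.80
Overtime pay: 4 × $52.42 × 1.5 = $314.52
Gross pay = $2,096.80 + $314.52 = $2,411.32
Transit benefit: $129.55
Taxable wages = $2,411.32 − $129.55 = $2,281.77
Federal income tax: $2,281.77 × 0.1325 = $302.33
State unemployment insurance (employee share): $2,411.32 × 0.0032 = $7.72
PFL insurance: $2,411.32 × 0.013 = $31.35
Social Security tax: $2,411.32 × 0.0737 = $177.71
Union dues: $23.24
Parking deduction: $139.98
Total deductions = $129.55 + $302.33 + $7.72 + $31.35 + $177.71 + $23.24 + $139.98 = $811.88
Net pay = $2,411.32 − $811.88 = $1,599.44

$1,599.44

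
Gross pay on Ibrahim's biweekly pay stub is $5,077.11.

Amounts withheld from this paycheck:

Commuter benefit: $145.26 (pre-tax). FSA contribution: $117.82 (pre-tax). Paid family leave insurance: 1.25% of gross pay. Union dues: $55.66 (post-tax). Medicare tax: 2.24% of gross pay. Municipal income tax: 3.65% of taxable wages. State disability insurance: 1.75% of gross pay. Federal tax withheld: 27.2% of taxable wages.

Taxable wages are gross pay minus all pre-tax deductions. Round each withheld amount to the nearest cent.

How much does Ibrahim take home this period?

FSA contribution: $117.82
Commuter benefit: $145.26
Pre-tax total = $117.82 + $145.26 = $263.08
Taxable wages = $5,077.11 − $263.08 = $4,814.03
Federal tax withheld: $4,814.03 × 0.272 = $1,309.42
Municipal income tax: $4,814.03 × 0.0365 = $175.71
Paid family leave insurance: $5,077.11 × 0.0125 = $63.46
State disability insurance: $5,077.11 × 0.0175 = $88.85
Medicare tax: $5,077.11 × 0.0224 = $113.73
Union dues: $55.66
Total deductions = $117.82 + $145.26 + $1,309.42 + $175.71 + $63.46 + $88.85 + $113.73 + $55.66 = $2,069.91
Net pay = $5,077.11 − $2,069.91 = $3,007.20

$3,007.20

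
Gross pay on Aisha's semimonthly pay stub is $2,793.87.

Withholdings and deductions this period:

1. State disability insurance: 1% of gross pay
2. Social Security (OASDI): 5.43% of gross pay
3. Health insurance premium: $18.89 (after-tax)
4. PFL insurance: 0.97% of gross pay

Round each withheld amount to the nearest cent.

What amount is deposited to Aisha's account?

$2,568.23

Social Security (OASDI): $2,793.87 × 0.0543 = $151.71
State disability insurance: $2,793.87 × 0.01 = $27.94
PFL insurance: $2,793.87 × 0.0097 = $27.10
Health insurance premium: $18.89
Total deductions = $151.71 + $27.94 + $27.10 + $18.89 = $225.64
Net pay = $2,793.87 − $225.64 = $2,568.23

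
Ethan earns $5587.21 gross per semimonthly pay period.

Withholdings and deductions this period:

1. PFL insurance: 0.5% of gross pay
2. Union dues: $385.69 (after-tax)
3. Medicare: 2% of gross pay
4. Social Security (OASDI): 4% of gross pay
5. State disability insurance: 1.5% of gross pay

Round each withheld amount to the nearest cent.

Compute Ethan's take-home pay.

$4754.54

Social Security (OASDI): $5587.21 × 0.04 = $223.49
State disability insurance: $5587.21 × 0.015 = $83.81
Medicare: $5587.21 × 0.02 = $111.74
PFL insurance: $5587.21 × 0.005 = $27.94
Union dues: $385.69
Total deductions = $223.49 + $83.81 + $111.74 + $27.94 + $385.69 = $832.67
Net pay = $5587.21 − $832.67 = $4754.54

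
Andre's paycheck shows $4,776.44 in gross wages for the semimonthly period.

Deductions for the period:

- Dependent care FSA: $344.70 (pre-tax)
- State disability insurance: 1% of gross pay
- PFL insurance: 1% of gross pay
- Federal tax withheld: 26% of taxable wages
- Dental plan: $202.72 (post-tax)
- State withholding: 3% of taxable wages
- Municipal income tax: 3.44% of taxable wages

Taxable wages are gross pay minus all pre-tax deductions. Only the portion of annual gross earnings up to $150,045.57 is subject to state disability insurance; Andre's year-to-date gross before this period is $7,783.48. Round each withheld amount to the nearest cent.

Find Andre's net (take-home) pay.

$2,695.85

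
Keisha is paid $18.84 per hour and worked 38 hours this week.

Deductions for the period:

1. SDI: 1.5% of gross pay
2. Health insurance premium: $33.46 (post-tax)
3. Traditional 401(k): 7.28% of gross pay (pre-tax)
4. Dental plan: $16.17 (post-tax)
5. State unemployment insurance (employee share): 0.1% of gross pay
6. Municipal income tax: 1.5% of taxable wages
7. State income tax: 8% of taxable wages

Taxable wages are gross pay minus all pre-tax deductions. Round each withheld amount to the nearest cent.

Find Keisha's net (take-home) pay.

Gross pay: 38 × $18.84 = $715.92
Traditional 401(k): $715.92 × 0.0728 = $52.12
Taxable wages = $715.92 − $52.12 = $663.80
State income tax: $663.80 × 0.08 = $53.10
Municipal income tax: $663.80 × 0.015 = $9.96
SDI: $715.92 × 0.015 = $10.74
State unemployment insurance (employee share): $715.92 × 0.001 = $0.72
Health insurance premium: $33.46
Dental plan: $16.17
Total deductions = $52.12 + $53.10 + $9.96 + $10.74 + $0.72 + $33.46 + $16.17 = $176.27
Net pay = $715.92 − $176.27 = $539.65

$539.65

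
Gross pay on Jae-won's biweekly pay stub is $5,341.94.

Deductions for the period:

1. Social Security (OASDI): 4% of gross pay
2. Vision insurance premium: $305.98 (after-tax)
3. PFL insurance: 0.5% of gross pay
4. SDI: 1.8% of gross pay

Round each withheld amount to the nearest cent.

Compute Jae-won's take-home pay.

PFL insurance: $5,341.94 × 0.005 = $26.71
Social Security (OASDI): $5,341.94 × 0.04 = $213.68
SDI: $5,341.94 × 0.018 = $96.15
Vision insurance premium: $305.98
Total deductions = $26.71 + $213.68 + $96.15 + $305.98 = $642.52
Net pay = $5,341.94 − $642.52 = $4,699.42

$4,699.42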